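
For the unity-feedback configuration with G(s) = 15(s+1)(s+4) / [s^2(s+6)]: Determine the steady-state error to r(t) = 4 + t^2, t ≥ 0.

0.2

G(s) has two factors of s in the denominator, so the system is type 2. Taking each input component in turn:
  • 4: tracked with zero error.
  • t^2: e_ss = 2/K_a with K_a=10 → 0.2.
Total e_ss = 0.2.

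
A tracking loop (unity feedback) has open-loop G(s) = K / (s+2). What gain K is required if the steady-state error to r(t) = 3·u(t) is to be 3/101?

200

System type = 0 (no poles at s=0).
K_p = lim_{s→0} G(s) = K / (2) = 0.5·K.
e_ss = 3/(1 + K_p) = 3/101 ⇒ 1 + 0.5·K = 101 ⇒ K = 200.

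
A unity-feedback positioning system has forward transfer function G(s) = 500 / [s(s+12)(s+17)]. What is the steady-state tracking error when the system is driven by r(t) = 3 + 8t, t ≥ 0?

3.264

The open loop has one pole at the origin → type 1 system. By superposition:
  • 3: tracked with zero error.
  • 8t: e_ss = 8/K_v with K_v=125/51 → 3.264.
Total e_ss = 3.264.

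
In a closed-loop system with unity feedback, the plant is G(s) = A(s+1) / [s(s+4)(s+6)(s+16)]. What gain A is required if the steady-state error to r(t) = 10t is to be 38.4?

System type = 1 (one pole at s=0).
K_v = lim_{s→0} s·G(s) = A·1 / (4·6·16) = (1/384)·A.
e_ss = 10/K_v = 38.4 ⇒ K_v = 25/96 ⇒ A = (25/96)/(1/384) = 100.

100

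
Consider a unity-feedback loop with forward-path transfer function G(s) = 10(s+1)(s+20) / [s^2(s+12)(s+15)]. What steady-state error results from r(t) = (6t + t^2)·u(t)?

The open loop has two poles at the origin → type 2 system. Treating each term separately:
  • 6t: tracked with zero error.
  • t^2: e_ss = 2/K_a with K_a=10/9 → 1.8.
Total e_ss = 1.8.

1.8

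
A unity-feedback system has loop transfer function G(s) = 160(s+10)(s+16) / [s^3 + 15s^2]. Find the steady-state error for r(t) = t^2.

Lowest-order denominator term is 15s^2, so the open loop has 2 poles at the origin → type 2 system.
K_a = lim_{s→0} s^2·G(s) = 160·10·16 / 15 = 5120/3.
r(t) = t^2 gives R(s) = 2/s^3.
e_ss = 2/K_a = 2/(5120/3) = 3/2560.

3/2560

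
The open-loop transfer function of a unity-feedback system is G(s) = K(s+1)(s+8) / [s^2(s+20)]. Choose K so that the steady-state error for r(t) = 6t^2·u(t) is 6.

5

System type = 2 (two poles at s=0).
K_a = lim_{s→0} s^2·G(s) = K·1·8 / (20) = 0.4·K.
e_ss = 12/K_a = 6 ⇒ K_a = 2 ⇒ K = 2/0.4 = 5.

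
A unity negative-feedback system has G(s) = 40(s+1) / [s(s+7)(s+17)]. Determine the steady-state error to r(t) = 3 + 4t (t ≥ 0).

One free integrator in G(s): this is a type 1 system. Treating each term separately:
  • 3: tracked with zero error.
  • 4t: e_ss = 4/K_v with K_v=40/119 → 11.9.
Total e_ss = 11.9.

11.9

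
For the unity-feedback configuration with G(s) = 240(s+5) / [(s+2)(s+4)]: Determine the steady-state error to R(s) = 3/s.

No free integrators in G(s): this is a type 0 system.
K_p = lim_{s→0} G(s) = 240·5 / (2·4) = 150.
e_ss = 3/(1 + K_p) = 3/151.

3/151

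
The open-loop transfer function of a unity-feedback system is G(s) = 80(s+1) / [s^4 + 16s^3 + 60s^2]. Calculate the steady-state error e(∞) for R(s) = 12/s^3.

The denominator has no term below 60s^2 — 2 poles at s=0, type 2.
K_a = lim_{s→0} s^2·G(s) = 80·1 / 60 = 4/3.
r(t) = 6t^2 gives R(s) = 12/s^3.
e_ss = 12/K_a = 12/(4/3) = 9.

9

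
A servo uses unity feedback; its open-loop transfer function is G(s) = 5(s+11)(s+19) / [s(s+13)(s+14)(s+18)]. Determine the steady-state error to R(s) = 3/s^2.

9828/1045

G(s) has one factor of s in the denominator, so the system is type 1.
K_v = lim_{s→0} s·G(s) = 5·11·19 / (13·14·18) = 1045/3276.
e_ss = 3/K_v = 3/(1045/3276) = 9828/1045.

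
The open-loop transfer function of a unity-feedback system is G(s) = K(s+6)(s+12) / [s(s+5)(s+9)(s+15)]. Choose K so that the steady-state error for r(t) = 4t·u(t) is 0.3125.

120

G(s) has one factor of s in the denominator, so the system is type 1.
K_v = lim_{s→0} s·G(s) = K·6·12 / (5·9·15) = (8/75)·K.
e_ss = 4/K_v = 0.3125 ⇒ K_v = 12.8 ⇒ K = 12.8/(8/75) = 120.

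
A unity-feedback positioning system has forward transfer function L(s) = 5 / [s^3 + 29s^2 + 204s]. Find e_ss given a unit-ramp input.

40.8

Factoring s from the denominator leaves a polynomial with constant term 204, so the system is type 1.
K_v = lim_{s→0} s·L(s) = 5 / 204 = 5/204.
e_ss = 1/K_v = 1/(5/204) = 40.8.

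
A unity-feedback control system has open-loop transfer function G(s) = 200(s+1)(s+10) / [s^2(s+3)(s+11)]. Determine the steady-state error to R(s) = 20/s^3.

0.33

G(s) has two factors of s in the denominator, so the system is type 2.
K_a = lim_{s→0} s^2·G(s) = 200·1·10 / (3·11) = 2000/33.
r(t) = 10t^2 gives R(s) = 20/s^3.
e_ss = 20/K_a = 20/(2000/33) = 0.33.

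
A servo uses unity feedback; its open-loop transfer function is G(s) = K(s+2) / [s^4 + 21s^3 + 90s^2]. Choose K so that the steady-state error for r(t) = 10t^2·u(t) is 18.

50

The denominator has no term below 90s^2 — 2 poles at s=0, type 2.
K_a = lim_{s→0} s^2·G(s) = K·2 / 90 = (1/45)·K.
e_ss = 20/K_a = 18 ⇒ K_a = 10/9 ⇒ K = (10/9)/(1/45) = 50.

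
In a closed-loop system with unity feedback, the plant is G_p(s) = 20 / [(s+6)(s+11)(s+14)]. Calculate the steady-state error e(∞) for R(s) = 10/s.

The open loop has no poles at the origin → type 0 system.
K_p = lim_{s→0} G_p(s) = 20 / (6·11·14) = 5/231.
e_ss = 10/(1 + K_p) = 10/(236/231) = 1155/118.

1155/118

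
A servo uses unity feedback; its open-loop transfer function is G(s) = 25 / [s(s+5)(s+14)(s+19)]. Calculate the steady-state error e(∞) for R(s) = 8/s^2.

425.6

G(s) has one factor of s in the denominator, so the system is type 1.
K_v = lim_{s→0} s·G(s) = 25 / (5·14·19) = 5/266.
e_ss = 8/K_v = 8/(5/266) = 425.6.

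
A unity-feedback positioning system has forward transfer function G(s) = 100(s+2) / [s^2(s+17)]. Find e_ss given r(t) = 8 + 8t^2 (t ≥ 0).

1.36

The open loop has two poles at the origin → type 2 system. Taking each input component in turn:
  • 8: tracked with zero error.
  • 8t^2: e_ss = 16/K_a with K_a=200/17 → 1.36.
Total e_ss = 1.36.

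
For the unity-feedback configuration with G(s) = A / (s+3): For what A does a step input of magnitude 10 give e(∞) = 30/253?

G(s) has no factors of s in the denominator, so the system is type 0.
K_p = lim_{s→0} G(s) = A / (3) = (1/3)·A.
e_ss = 10/(1 + K_p) = 30/253 ⇒ 1 + (1/3)·A = 253/3 ⇒ A = 250.

250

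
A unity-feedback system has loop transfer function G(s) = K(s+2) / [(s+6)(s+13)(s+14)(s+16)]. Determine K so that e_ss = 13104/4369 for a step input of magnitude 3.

No free integrators in G(s): this is a type 0 system.
K_p = lim_{s→0} G(s) = K·2 / (6·13·14·16) = (1/8736)·K.
e_ss = 3/(1 + K_p) = 13104/4369 ⇒ 1 + (1/8736)·K = 4369/4368 ⇒ K = 2.

2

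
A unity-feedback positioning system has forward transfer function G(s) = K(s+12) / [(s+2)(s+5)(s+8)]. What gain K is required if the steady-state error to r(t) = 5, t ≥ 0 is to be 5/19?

No free integrators in G(s): this is a type 0 system.
K_p = lim_{s→0} G(s) = K·12 / (2·5·8) = 0.15·K.
e_ss = 5/(1 + K_p) = 5/19 ⇒ 1 + 0.15·K = 19 ⇒ K = 120.

120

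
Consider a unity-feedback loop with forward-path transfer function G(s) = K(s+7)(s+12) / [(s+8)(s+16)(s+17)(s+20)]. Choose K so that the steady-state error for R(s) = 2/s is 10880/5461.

System type = 0 (no poles at s=0).
K_p = lim_{s→0} G(s) = K·7·12 / (8·16·17·20) = (21/10880)·K.
e_ss = 2/(1 + K_p) = 10880/5461 ⇒ 1 + (21/10880)·K = 5461/5440 ⇒ K = 2.

2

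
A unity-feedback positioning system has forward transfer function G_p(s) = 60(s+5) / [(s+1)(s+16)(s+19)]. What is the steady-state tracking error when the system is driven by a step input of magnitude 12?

912/151

The open loop has no poles at the origin → type 0 system.
K_p = lim_{s→0} G_p(s) = 60·5 / (1·16·19) = 75/76.
e_ss = 12/(1 + K_p) = 12/(151/76) = 912/151.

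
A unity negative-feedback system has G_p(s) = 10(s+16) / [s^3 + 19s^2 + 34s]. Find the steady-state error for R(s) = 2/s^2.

0.425

Lowest-order denominator term is 34s, so the open loop has 1 pole at the origin → type 1 system.
K_v = lim_{s→0} s·G_p(s) = 10·16 / 34 = 80/17.
e_ss = 2/K_v = 2/(80/17) = 0.425.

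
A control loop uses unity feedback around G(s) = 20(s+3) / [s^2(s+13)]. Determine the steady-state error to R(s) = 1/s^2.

0

System type = 2 (two poles at s=0).
A type-2 system has K_v = ∞, so it tracks a ramp input with zero steady-state error.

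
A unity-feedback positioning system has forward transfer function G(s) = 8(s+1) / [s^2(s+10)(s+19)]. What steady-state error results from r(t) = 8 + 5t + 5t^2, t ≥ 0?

237.5

The open loop has two poles at the origin → type 2 system. By superposition:
  • 8: tracked with zero error.
  • 5t: tracked with zero error.
  • 5t^2: e_ss = 10/K_a with K_a=4/95 → 237.5.
Total e_ss = 237.5.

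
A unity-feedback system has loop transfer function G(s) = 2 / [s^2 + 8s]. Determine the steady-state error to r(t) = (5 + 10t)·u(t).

40

Lowest-order denominator term is 8s, so the open loop has 1 pole at the origin → type 1 system. Treating each term separately:
  • 5: tracked with zero error.
  • 10t: e_ss = 10/K_v with K_v=0.25 → 40.
Total e_ss = 40.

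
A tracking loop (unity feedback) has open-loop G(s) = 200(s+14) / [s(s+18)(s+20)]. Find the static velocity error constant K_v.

One free integrator in G(s): this is a type 1 system.
K_v = lim_{s→0} s·G(s) = 200·14 / (18·20) = 70/9.

70/9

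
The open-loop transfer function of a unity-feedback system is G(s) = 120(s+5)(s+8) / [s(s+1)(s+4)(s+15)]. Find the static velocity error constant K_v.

One free integrator in G(s): this is a type 1 system.
K_v = lim_{s→0} s·G(s) = 120·5·8 / (1·4·15) = 80.

80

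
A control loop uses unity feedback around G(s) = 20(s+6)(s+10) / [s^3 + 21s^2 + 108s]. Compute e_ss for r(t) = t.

Lowest-order denominator term is 108s, so the open loop has 1 pole at the origin → type 1 system.
K_v = lim_{s→0} s·G(s) = 20·6·10 / 108 = 100/9.
e_ss = 1/K_v = 1/(100/9) = 0.09.

0.09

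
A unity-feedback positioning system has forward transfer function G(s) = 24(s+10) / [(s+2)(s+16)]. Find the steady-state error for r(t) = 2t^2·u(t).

The open loop has no poles at the origin → type 0 system.
K_a = lim_{s→0} s^2·G(s) = 0; the steady-state error to this parabolic input grows without bound.

infinity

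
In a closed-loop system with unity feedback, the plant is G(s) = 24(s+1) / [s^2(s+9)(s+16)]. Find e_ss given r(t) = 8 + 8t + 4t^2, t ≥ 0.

G(s) has two factors of s in the denominator, so the system is type 2. By superposition:
  • 8: tracked with zero error.
  • 8t: tracked with zero error.
  • 4t^2: e_ss = 8/K_a with K_a=1/6 → 48.
Total e_ss = 48.

48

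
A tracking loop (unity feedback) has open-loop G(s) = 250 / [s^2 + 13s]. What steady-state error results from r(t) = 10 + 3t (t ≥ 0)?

0.156

Lowest-order denominator term is 13s, so the open loop has 1 pole at the origin → type 1 system. By superposition:
  • 10: tracked with zero error.
  • 3t: e_ss = 3/K_v with K_v=250/13 → 0.156.
Total e_ss = 0.156.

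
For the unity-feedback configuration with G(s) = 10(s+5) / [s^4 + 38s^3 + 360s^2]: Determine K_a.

The denominator has no term below 360s^2 — 2 poles at s=0, type 2.
K_a = lim_{s→0} s^2·G(s) = 10·5 / 360 = 5/36.

5/36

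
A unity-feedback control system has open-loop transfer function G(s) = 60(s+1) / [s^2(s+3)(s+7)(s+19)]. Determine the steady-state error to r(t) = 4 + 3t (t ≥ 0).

0

The open loop has two poles at the origin → type 2 system. By superposition:
  • 4: tracked with zero error.
  • 3t: tracked with zero error.
Total e_ss = 0.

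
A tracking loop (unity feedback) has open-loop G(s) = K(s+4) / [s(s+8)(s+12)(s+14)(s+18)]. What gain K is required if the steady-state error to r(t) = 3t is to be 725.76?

25

G(s) has one factor of s in the denominator, so the system is type 1.
K_v = lim_{s→0} s·G(s) = K·4 / (8·12·14·18) = (1/6048)·K.
e_ss = 3/K_v = 725.76 ⇒ K_v = 25/6048 ⇒ K = (25/6048)/(1/6048) = 25.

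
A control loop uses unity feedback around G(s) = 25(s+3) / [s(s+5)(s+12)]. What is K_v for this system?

G(s) has one factor of s in the denominator, so the system is type 1.
K_v = lim_{s→0} s·G(s) = 25·3 / (5·12) = 1.25.

1.25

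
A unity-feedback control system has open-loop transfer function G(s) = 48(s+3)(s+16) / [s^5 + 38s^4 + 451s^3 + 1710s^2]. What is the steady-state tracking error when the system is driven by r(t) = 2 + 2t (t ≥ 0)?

The denominator has no term below 1710s^2 — 2 poles at s=0, type 2. By superposition:
  • 2: tracked with zero error.
  • 2t: tracked with zero error.
Total e_ss = 0.

0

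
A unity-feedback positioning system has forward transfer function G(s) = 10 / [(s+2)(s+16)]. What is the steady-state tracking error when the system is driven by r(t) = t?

infinity

The open loop has no poles at the origin → type 0 system.
K_v = lim_{s→0} s·G(s) = 0; the steady-state error to this ramp input grows without bound.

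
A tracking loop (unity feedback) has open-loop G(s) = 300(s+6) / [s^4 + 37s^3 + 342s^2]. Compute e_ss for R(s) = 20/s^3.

3.8

Factoring s^2 from the denominator leaves a polynomial with constant term 342, so the system is type 2.
K_a = lim_{s→0} s^2·G(s) = 300·6 / 342 = 100/19.
r(t) = 10t^2 gives R(s) = 20/s^3.
e_ss = 20/K_a = 20/(100/19) = 3.8.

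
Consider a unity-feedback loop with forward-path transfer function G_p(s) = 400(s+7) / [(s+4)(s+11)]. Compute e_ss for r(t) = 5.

55/711

System type = 0 (no poles at s=0).
K_p = lim_{s→0} G_p(s) = 400·7 / (4·11) = 700/11.
e_ss = 5/(1 + K_p) = 5/(711/11) = 55/711.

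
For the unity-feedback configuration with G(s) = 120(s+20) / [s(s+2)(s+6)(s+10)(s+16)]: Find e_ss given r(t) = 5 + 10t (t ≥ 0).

8

G(s) has one factor of s in the denominator, so the system is type 1. Treating each term separately:
  • 5: tracked with zero error.
  • 10t: e_ss = 10/K_v with K_v=1.25 → 8.
Total e_ss = 8.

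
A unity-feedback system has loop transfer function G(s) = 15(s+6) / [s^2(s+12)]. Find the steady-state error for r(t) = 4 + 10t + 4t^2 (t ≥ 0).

16/15

System type = 2 (two poles at s=0). Treating each term separately:
  • 4: tracked with zero error.
  • 10t: tracked with zero error.
  • 4t^2: e_ss = 8/K_a with K_a=7.5 → 16/15.
Total e_ss = 16/15.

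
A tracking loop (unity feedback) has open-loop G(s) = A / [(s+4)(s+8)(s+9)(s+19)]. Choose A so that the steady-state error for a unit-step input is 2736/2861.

System type = 0 (no poles at s=0).
K_p = lim_{s→0} G(s) = A / (4·8·9·19) = (1/5472)·A.
e_ss = 1/(1 + K_p) = 2736/2861 ⇒ 1 + (1/5472)·A = 2861/2736 ⇒ A = 250.

250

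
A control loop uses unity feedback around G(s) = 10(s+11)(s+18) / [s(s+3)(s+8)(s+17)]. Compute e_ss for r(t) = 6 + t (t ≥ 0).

34/165

G(s) has one factor of s in the denominator, so the system is type 1. Taking each input component in turn:
  • 6: tracked with zero error.
  • t: e_ss = 1/K_v with K_v=165/34 → 34/165.
Total e_ss = 34/165.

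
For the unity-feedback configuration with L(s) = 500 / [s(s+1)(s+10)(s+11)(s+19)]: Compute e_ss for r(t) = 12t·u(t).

One free integrator in L(s): this is a type 1 system.
K_v = lim_{s→0} s·L(s) = 500 / (1·10·11·19) = 50/209.
e_ss = 12/K_v = 12/(50/209) = 50.16.

50.16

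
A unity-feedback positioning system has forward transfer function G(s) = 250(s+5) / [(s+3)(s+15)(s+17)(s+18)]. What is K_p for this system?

125/1377

No free integrators in G(s): this is a type 0 system.
K_p = lim_{s→0} G(s) = 250·5 / (3·15·17·18) = 125/1377.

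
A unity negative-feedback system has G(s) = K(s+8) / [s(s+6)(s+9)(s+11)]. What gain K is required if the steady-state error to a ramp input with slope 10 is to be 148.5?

System type = 1 (one pole at s=0).
K_v = lim_{s→0} s·G(s) = K·8 / (6·9·11) = (4/297)·K.
e_ss = 10/K_v = 148.5 ⇒ K_v = 20/297 ⇒ K = (20/297)/(4/297) = 5.

5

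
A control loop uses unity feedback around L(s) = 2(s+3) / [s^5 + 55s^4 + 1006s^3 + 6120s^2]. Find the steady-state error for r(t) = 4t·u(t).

Lowest-order denominator term is 6120s^2, so the open loop has 2 poles at the origin → type 2 system.
A type-2 system has K_v = ∞, so it tracks a ramp input with zero steady-state error.

0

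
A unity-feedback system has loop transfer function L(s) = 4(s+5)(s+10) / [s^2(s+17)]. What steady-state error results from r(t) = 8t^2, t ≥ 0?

The open loop has two poles at the origin → type 2 system.
K_a = lim_{s→0} s^2·L(s) = 4·5·10 / (17) = 200/17.
r(t) = 8t^2 gives R(s) = 16/s^3.
e_ss = 16/K_a = 16/(200/17) = 1.36.

1.36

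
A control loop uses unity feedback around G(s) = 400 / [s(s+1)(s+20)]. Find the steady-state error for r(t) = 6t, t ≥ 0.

0.3

System type = 1 (one pole at s=0).
K_v = lim_{s→0} s·G(s) = 400 / (1·20) = 20.
e_ss = 6/K_v = 6/20 = 0.3.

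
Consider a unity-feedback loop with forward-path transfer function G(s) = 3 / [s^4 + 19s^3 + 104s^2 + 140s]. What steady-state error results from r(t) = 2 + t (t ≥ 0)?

The denominator has no term below 140s — 1 pole at s=0, type 1. Treating each term separately:
  • 2: tracked with zero error.
  • t: e_ss = 1/K_v with K_v=3/140 → 140/3.
Total e_ss = 140/3.

140/3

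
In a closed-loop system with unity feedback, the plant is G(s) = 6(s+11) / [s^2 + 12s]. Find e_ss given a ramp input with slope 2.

4/11

Factoring s from the denominator leaves a polynomial with constant term 12, so the system is type 1.
K_v = lim_{s→0} s·G(s) = 6·11 / 12 = 5.5.
e_ss = 2/K_v = 2/5.5 = 4/11.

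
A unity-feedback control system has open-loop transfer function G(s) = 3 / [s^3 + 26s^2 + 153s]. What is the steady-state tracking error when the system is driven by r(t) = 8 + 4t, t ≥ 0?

Factoring s from the denominator leaves a polynomial with constant term 153, so the system is type 1. Treating each term separately:
  • 8: tracked with zero error.
  • 4t: e_ss = 4/K_v with K_v=1/51 → 204.
Total e_ss = 204.

204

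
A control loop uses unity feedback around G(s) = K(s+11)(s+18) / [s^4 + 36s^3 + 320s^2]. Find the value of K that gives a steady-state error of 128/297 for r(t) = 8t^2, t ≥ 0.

60

The denominator has no term below 320s^2 — 2 poles at s=0, type 2.
K_a = lim_{s→0} s^2·G(s) = K·11·18 / 320 = (99/160)·K.
e_ss = 16/K_a = 128/297 ⇒ K_a = 37.125 ⇒ K = 37.125/(99/160) = 60.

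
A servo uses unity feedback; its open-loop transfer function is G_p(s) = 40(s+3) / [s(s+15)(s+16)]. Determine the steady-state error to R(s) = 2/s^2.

The open loop has one pole at the origin → type 1 system.
K_v = lim_{s→0} s·G_p(s) = 40·3 / (15·16) = 0.5.
e_ss = 2/K_v = 2/0.5 = 4.

4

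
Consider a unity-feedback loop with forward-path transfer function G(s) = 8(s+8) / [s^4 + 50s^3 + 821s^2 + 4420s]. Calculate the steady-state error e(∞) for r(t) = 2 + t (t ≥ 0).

The denominator has no term below 4420s — 1 pole at s=0, type 1. By superposition:
  • 2: tracked with zero error.
  • t: e_ss = 1/K_v with K_v=16/1105 → 69.0625.
Total e_ss = 69.0625.

69.0625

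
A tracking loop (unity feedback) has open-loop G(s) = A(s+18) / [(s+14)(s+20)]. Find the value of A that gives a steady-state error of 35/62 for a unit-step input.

12

System type = 0 (no poles at s=0).
K_p = lim_{s→0} G(s) = A·18 / (14·20) = (9/140)·A.
e_ss = 1/(1 + K_p) = 35/62 ⇒ 1 + (9/140)·A = 62/35 ⇒ A = 12.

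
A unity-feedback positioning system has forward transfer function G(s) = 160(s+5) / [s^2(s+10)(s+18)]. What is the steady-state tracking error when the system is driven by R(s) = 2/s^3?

0.45

Two free integrators in G(s): this is a type 2 system.
K_a = lim_{s→0} s^2·G(s) = 160·5 / (10·18) = 40/9.
r(t) = t^2 gives R(s) = 2/s^3.
e_ss = 2/K_a = 2/(40/9) = 0.45.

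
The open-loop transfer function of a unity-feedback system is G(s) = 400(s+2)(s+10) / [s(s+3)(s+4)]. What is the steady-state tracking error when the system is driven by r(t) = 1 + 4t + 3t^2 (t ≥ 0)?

infinity

The open loop has one pole at the origin → type 1 system. Taking each input component in turn:
  • 1: tracked with zero error.
  • 4t: e_ss = 4/K_v with K_v=2000/3 → 0.006.
  • 3t^2: a type-1 system cannot track it, e_ss → ∞.
The unbounded component dominates.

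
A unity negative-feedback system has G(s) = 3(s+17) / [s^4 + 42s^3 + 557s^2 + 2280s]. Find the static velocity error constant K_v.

17/760

The denominator has no term below 2280s — 1 pole at s=0, type 1.
K_v = lim_{s→0} s·G(s) = 3·17 / 2280 = 17/760.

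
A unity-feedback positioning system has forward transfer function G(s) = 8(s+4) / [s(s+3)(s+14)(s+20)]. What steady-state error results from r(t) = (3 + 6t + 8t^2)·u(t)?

System type = 1 (one pole at s=0). Treating each term separately:
  • 3: tracked with zero error.
  • 6t: e_ss = 6/K_v with K_v=4/105 → 157.5.
  • 8t^2: a type-1 system cannot track it, e_ss → ∞.
The unbounded component dominates.

infinity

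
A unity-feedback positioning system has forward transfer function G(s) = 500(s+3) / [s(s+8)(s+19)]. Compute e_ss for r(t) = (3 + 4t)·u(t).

G(s) has one factor of s in the denominator, so the system is type 1. By superposition:
  • 3: tracked with zero error.
  • 4t: e_ss = 4/K_v with K_v=375/38 → 152/375.
Total e_ss = 152/375.

152/375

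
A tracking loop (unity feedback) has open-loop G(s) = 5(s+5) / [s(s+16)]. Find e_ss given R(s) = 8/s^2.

The open loop has one pole at the origin → type 1 system.
K_v = lim_{s→0} s·G(s) = 5·5 / (16) = 1.5625.
e_ss = 8/K_v = 8/1.5625 = 5.12.

5.12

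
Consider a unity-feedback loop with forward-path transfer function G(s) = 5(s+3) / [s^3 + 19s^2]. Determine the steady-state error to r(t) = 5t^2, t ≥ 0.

Factoring s^2 from the denominator leaves a polynomial with constant term 19, so the system is type 2.
K_a = lim_{s→0} s^2·G(s) = 5·3 / 19 = 15/19.
r(t) = 5t^2 gives R(s) = 10/s^3.
e_ss = 10/K_a = 10/(15/19) = 38/3.

38/3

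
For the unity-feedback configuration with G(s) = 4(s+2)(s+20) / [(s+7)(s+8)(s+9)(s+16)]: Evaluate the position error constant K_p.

5/252

G(s) has no factors of s in the denominator, so the system is type 0.
K_p = lim_{s→0} G(s) = 4·2·20 / (7·8·9·16) = 5/252.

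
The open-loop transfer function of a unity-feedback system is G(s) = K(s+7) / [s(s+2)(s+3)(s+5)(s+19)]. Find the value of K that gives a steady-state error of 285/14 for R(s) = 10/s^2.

The open loop has one pole at the origin → type 1 system.
K_v = lim_{s→0} s·G(s) = K·7 / (2·3·5·19) = (7/570)·K.
e_ss = 10/K_v = 285/14 ⇒ K_v = 28/57 ⇒ K = (28/57)/(7/570) = 40.

40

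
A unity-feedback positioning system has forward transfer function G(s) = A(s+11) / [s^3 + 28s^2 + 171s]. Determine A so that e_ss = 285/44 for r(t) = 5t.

The denominator has no term below 171s — 1 pole at s=0, type 1.
K_v = lim_{s→0} s·G(s) = A·11 / 171 = (11/171)·A.
e_ss = 5/K_v = 285/44 ⇒ K_v = 44/57 ⇒ A = (44/57)/(11/171) = 12.

12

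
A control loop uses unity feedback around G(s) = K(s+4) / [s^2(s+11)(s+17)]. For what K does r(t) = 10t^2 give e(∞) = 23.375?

40

The open loop has two poles at the origin → type 2 system.
K_a = lim_{s→0} s^2·G(s) = K·4 / (11·17) = (4/187)·K.
e_ss = 20/K_a = 23.375 ⇒ K_a = 160/187 ⇒ K = (160/187)/(4/187) = 40.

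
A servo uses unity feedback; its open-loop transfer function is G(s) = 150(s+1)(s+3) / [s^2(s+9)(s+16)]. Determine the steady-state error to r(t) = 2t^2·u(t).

1.28

System type = 2 (two poles at s=0).
K_a = lim_{s→0} s^2·G(s) = 150·1·3 / (9·16) = 3.125.
r(t) = 2t^2 gives R(s) = 4/s^3.
e_ss = 4/K_a = 4/3.125 = 1.28.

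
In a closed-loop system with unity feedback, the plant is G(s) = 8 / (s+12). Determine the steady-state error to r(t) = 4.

2.4

The open loop has no poles at the origin → type 0 system.
K_p = lim_{s→0} G(s) = 8 / (12) = 2/3.
e_ss = 4/(1 + K_p) = 4/(5/3) = 2.4.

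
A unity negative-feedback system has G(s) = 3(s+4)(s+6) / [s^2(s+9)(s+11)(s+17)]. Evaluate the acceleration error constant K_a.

8/187

G(s) has two factors of s in the denominator, so the system is type 2.
K_a = lim_{s→0} s^2·G(s) = 3·4·6 / (9·11·17) = 8/187.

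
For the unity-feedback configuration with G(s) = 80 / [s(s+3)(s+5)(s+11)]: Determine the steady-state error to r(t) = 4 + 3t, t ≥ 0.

6.1875

System type = 1 (one pole at s=0). Treating each term separately:
  • 4: tracked with zero error.
  • 3t: e_ss = 3/K_v with K_v=16/33 → 6.1875.
Total e_ss = 6.1875.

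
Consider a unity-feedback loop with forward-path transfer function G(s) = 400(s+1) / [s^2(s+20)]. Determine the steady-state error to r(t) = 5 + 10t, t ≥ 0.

0

The open loop has two poles at the origin → type 2 system. Taking each input component in turn:
  • 5: tracked with zero error.
  • 10t: tracked with zero error.
Total e_ss = 0.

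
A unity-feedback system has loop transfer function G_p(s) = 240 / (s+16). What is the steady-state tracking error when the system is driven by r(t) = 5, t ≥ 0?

0.3125

G_p(s) has no factors of s in the denominator, so the system is type 0.
K_p = lim_{s→0} G_p(s) = 240 / (16) = 15.
e_ss = 5/(1 + K_p) = 5/16 = 0.3125.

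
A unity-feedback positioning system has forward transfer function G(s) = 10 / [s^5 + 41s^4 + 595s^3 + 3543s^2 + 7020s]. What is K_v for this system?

The denominator has no term below 7020s — 1 pole at s=0, type 1.
K_v = lim_{s→0} s·G(s) = 10 / 7020 = 1/702.

1/702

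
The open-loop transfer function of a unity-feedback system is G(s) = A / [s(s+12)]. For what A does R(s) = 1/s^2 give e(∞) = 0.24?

One free integrator in G(s): this is a type 1 system.
K_v = lim_{s→0} s·G(s) = A / (12) = (1/12)·A.
e_ss = 1/K_v = 0.24 ⇒ K_v = 25/6 ⇒ A = (25/6)/(1/12) = 50.

50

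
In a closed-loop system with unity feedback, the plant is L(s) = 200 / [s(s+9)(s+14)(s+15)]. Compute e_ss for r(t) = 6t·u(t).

L(s) has one factor of s in the denominator, so the system is type 1.
K_v = lim_{s→0} s·L(s) = 200 / (9·14·15) = 20/189.
e_ss = 6/K_v = 6/(20/189) = 56.7.

56.7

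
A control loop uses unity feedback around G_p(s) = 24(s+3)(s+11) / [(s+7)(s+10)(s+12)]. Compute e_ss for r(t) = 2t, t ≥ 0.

infinity

System type = 0 (no poles at s=0).
For a type-0 system K_v = 0, so e_ss to a ramp input is unbounded.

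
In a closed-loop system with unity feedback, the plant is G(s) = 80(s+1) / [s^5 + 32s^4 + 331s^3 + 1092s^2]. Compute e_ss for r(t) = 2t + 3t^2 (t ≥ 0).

Factoring s^2 from the denominator leaves a polynomial with constant term 1092, so the system is type 2. By superposition:
  • 2t: tracked with zero error.
  • 3t^2: e_ss = 6/K_a with K_a=20/273 → 81.9.
Total e_ss = 81.9.

81.9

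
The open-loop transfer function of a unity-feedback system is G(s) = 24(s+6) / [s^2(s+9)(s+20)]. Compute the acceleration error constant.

0.8

The open loop has two poles at the origin → type 2 system.
K_a = lim_{s→0} s^2·G(s) = 24·6 / (9·20) = 0.8.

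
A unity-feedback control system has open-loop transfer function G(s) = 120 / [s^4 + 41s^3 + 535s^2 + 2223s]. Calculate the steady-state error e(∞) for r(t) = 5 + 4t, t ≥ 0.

74.1

Factoring s from the denominator leaves a polynomial with constant term 2223, so the system is type 1. Treating each term separately:
  • 5: tracked with zero error.
  • 4t: e_ss = 4/K_v with K_v=40/741 → 74.1.
Total e_ss = 74.1.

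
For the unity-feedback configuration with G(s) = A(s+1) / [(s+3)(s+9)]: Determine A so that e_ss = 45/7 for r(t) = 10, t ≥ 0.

The open loop has no poles at the origin → type 0 system.
K_p = lim_{s→0} G(s) = A·1 / (3·9) = (1/27)·A.
e_ss = 10/(1 + K_p) = 45/7 ⇒ 1 + (1/27)·A = 14/9 ⇒ A = 15.

15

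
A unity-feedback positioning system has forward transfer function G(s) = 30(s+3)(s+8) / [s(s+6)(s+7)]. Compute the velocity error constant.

120/7

The open loop has one pole at the origin → type 1 system.
K_v = lim_{s→0} s·G(s) = 30·3·8 / (6·7) = 120/7.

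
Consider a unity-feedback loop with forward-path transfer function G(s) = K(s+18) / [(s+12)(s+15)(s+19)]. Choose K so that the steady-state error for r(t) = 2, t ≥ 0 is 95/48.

The open loop has no poles at the origin → type 0 system.
K_p = lim_{s→0} G(s) = K·18 / (12·15·19) = (1/190)·K.
e_ss = 2/(1 + K_p) = 95/48 ⇒ 1 + (1/190)·K = 96/95 ⇒ K = 2.

2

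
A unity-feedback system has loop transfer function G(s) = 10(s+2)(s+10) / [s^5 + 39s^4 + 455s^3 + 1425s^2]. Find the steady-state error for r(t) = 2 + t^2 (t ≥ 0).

14.25

Lowest-order denominator term is 1425s^2, so the open loop has 2 poles at the origin → type 2 system. Taking each input component in turn:
  • 2: tracked with zero error.
  • t^2: e_ss = 2/K_a with K_a=8/57 → 14.25.
Total e_ss = 14.25.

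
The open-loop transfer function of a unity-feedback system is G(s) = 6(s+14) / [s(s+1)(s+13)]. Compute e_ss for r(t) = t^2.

infinity

One free integrator in G(s): this is a type 1 system.
For a type-1 system K_a = 0, so e_ss to a parabolic input is unbounded.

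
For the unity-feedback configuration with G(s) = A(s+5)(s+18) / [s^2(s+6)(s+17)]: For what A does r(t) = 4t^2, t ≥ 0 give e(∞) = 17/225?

120

The open loop has two poles at the origin → type 2 system.
K_a = lim_{s→0} s^2·G(s) = A·5·18 / (6·17) = (15/17)·A.
e_ss = 8/K_a = 17/225 ⇒ K_a = 1800/17 ⇒ A = (1800/17)/(15/17) = 120.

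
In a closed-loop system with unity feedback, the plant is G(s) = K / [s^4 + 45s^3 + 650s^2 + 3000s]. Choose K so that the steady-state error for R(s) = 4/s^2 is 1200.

10

Lowest-order denominator term is 3000s, so the open loop has 1 pole at the origin → type 1 system.
K_v = lim_{s→0} s·G(s) = K / 3000 = (1/3000)·K.
e_ss = 4/K_v = 1200 ⇒ K_v = 1/300 ⇒ K = (1/300)/(1/3000) = 10.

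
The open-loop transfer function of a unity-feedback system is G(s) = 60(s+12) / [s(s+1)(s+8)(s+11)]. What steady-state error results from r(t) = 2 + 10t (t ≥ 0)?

One free integrator in G(s): this is a type 1 system. Taking each input component in turn:
  • 2: tracked with zero error.
  • 10t: e_ss = 10/K_v with K_v=90/11 → 11/9.
Total e_ss = 11/9.

11/9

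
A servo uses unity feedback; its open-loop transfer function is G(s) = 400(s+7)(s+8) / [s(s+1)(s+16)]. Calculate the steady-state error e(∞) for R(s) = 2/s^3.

The open loop has one pole at the origin → type 1 system.
K_a = lim_{s→0} s^2·G(s) = 0; the steady-state error to this parabolic input grows without bound.

infinity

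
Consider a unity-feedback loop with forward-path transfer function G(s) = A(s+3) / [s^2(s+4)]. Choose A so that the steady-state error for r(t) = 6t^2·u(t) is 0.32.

G(s) has two factors of s in the denominator, so the system is type 2.
K_a = lim_{s→0} s^2·G(s) = A·3 / (4) = 0.75·A.
e_ss = 12/K_a = 0.32 ⇒ K_a = 37.5 ⇒ A = 37.5/0.75 = 50.

50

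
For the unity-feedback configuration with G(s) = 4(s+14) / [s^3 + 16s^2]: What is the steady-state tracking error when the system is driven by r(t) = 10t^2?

Factoring s^2 from the denominator leaves a polynomial with constant term 16, so the system is type 2.
K_a = lim_{s→0} s^2·G(s) = 4·14 / 16 = 3.5.
r(t) = 10t^2 gives R(s) = 20/s^3.
e_ss = 20/K_a = 20/3.5 = 40/7.

40/7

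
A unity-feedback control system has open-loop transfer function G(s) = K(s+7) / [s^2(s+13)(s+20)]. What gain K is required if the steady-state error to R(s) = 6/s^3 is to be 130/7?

12

G(s) has two factors of s in the denominator, so the system is type 2.
K_a = lim_{s→0} s^2·G(s) = K·7 / (13·20) = (7/260)·K.
e_ss = 6/K_a = 130/7 ⇒ K_a = 21/65 ⇒ K = (21/65)/(7/260) = 12.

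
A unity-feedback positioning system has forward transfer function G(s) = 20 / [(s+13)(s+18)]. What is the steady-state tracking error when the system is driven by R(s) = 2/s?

System type = 0 (no poles at s=0).
K_p = lim_{s→0} G(s) = 20 / (13·18) = 10/117.
e_ss = 2/(1 + K_p) = 2/(127/117) = 234/127.

234/127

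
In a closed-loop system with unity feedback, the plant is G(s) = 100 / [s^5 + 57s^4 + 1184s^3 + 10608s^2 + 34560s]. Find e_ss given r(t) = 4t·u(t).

1382.4

Factoring s from the denominator leaves a polynomial with constant term 34560, so the system is type 1.
K_v = lim_{s→0} s·G(s) = 100 / 34560 = 5/1728.
e_ss = 4/K_v = 4/(5/1728) = 1382.4.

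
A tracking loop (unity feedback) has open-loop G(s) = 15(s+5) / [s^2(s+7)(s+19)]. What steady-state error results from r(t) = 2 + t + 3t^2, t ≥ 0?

10.64

System type = 2 (two poles at s=0). By superposition:
  • 2: tracked with zero error.
  • t: tracked with zero error.
  • 3t^2: e_ss = 6/K_a with K_a=75/133 → 10.64.
Total e_ss = 10.64.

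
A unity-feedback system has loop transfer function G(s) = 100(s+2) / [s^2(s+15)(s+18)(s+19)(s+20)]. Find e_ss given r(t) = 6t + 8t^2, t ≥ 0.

G(s) has two factors of s in the denominator, so the system is type 2. By superposition:
  • 6t: tracked with zero error.
  • 8t^2: e_ss = 16/K_a with K_a=1/513 → 8208.
Total e_ss = 8208.

8208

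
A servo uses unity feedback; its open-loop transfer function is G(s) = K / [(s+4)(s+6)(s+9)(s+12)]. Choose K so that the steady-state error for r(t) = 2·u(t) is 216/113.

G(s) has no factors of s in the denominator, so the system is type 0.
K_p = lim_{s→0} G(s) = K / (4·6·9·12) = (1/2592)·K.
e_ss = 2/(1 + K_p) = 216/113 ⇒ 1 + (1/2592)·K = 113/108 ⇒ K = 120.

120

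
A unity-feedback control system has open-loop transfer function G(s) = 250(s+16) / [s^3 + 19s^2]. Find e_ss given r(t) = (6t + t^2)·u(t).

Factoring s^2 from the denominator leaves a polynomial with constant term 19, so the system is type 2. By superposition:
  • 6t: tracked with zero error.
  • t^2: e_ss = 2/K_a with K_a=4000/19 → 0.0095.
Total e_ss = 0.0095.

0.0095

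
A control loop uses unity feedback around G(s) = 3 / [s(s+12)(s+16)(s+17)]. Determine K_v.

1/1088

G(s) has one factor of s in the denominator, so the system is type 1.
K_v = lim_{s→0} s·G(s) = 3 / (12·16·17) = 1/1088.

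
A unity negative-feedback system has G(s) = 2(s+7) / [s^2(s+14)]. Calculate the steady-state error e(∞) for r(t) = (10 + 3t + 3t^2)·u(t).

6

The open loop has two poles at the origin → type 2 system. By superposition:
  • 10: tracked with zero error.
  • 3t: tracked with zero error.
  • 3t^2: e_ss = 6/K_a with K_a=1 → 6.
Total e_ss = 6.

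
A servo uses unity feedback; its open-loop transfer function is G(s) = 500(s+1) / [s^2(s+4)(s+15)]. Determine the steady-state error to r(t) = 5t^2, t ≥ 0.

Two free integrators in G(s): this is a type 2 system.
K_a = lim_{s→0} s^2·G(s) = 500·1 / (4·15) = 25/3.
r(t) = 5t^2 gives R(s) = 10/s^3.
e_ss = 10/K_a = 10/(25/3) = 1.2.

1.2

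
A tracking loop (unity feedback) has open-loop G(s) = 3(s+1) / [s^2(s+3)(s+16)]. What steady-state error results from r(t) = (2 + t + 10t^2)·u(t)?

Two free integrators in G(s): this is a type 2 system. Treating each term separately:
  • 2: tracked with zero error.
  • t: tracked with zero error.
  • 10t^2: e_ss = 20/K_a with K_a=0.0625 → 320.
Total e_ss = 320.

320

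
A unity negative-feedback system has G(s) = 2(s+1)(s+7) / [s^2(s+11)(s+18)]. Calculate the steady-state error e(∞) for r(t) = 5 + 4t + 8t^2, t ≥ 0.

1584/7

G(s) has two factors of s in the denominator, so the system is type 2. Treating each term separately:
  • 5: tracked with zero error.
  • 4t: tracked with zero error.
  • 8t^2: e_ss = 16/K_a with K_a=7/99 → 1584/7.
Total e_ss = 1584/7.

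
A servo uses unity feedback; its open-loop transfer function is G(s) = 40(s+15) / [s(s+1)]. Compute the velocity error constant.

The open loop has one pole at the origin → type 1 system.
K_v = lim_{s→0} s·G(s) = 40·15 / (1) = 600.

600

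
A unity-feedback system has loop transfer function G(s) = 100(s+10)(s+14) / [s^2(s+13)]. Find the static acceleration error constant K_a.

The open loop has two poles at the origin → type 2 system.
K_a = lim_{s→0} s^2·G(s) = 100·10·14 / (13) = 14000/13.

14000/13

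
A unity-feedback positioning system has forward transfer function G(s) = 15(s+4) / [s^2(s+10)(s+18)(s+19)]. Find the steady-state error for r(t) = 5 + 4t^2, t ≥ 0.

456

The open loop has two poles at the origin → type 2 system. By superposition:
  • 5: tracked with zero error.
  • 4t^2: e_ss = 8/K_a with K_a=1/57 → 456.
Total e_ss = 456.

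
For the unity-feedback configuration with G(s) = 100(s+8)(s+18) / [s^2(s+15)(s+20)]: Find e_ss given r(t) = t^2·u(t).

The open loop has two poles at the origin → type 2 system.
K_a = lim_{s→0} s^2·G(s) = 100·8·18 / (15·20) = 48.
r(t) = t^2 gives R(s) = 2/s^3.
e_ss = 2/K_a = 2/48 = 1/24.

1/24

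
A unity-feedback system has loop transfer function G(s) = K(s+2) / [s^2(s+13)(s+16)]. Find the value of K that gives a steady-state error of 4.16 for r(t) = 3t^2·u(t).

150

The open loop has two poles at the origin → type 2 system.
K_a = lim_{s→0} s^2·G(s) = K·2 / (13·16) = (1/104)·K.
e_ss = 6/K_a = 4.16 ⇒ K_a = 75/52 ⇒ K = (75/52)/(1/104) = 150.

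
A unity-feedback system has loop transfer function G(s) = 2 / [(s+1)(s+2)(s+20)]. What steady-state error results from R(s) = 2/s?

G(s) has no factors of s in the denominator, so the system is type 0.
K_p = lim_{s→0} G(s) = 2 / (1·2·20) = 0.05.
e_ss = 2/(1 + K_p) = 2/1.05 = 40/21.

40/21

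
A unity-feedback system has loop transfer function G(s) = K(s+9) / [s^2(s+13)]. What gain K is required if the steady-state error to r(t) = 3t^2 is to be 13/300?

200

G(s) has two factors of s in the denominator, so the system is type 2.
K_a = lim_{s→0} s^2·G(s) = K·9 / (13) = (9/13)·K.
e_ss = 6/K_a = 13/300 ⇒ K_a = 1800/13 ⇒ K = (1800/13)/(9/13) = 200.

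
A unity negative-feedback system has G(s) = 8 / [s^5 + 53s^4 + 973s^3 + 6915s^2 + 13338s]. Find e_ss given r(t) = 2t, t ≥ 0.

Lowest-order denominator term is 13338s, so the open loop has 1 pole at the origin → type 1 system.
K_v = lim_{s→0} s·G(s) = 8 / 13338 = 4/6669.
e_ss = 2/K_v = 2/(4/6669) = 3334.5.

3334.5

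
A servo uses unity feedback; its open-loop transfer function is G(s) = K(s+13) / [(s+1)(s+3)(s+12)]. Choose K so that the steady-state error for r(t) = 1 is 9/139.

No free integrators in G(s): this is a type 0 system.
K_p = lim_{s→0} G(s) = K·13 / (1·3·12) = (13/36)·K.
e_ss = 1/(1 + K_p) = 9/139 ⇒ 1 + (13/36)·K = 139/9 ⇒ K = 40.

40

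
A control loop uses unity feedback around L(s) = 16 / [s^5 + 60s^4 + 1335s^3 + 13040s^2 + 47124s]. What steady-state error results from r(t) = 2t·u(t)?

The denominator has no term below 47124s — 1 pole at s=0, type 1.
K_v = lim_{s→0} s·L(s) = 16 / 47124 = 4/11781.
e_ss = 2/K_v = 2/(4/11781) = 5890.5.

5890.5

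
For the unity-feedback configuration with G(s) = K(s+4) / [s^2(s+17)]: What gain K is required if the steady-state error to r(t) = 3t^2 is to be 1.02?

Two free integrators in G(s): this is a type 2 system.
K_a = lim_{s→0} s^2·G(s) = K·4 / (17) = (4/17)·K.
e_ss = 6/K_a = 1.02 ⇒ K_a = 100/17 ⇒ K = (100/17)/(4/17) = 25.

25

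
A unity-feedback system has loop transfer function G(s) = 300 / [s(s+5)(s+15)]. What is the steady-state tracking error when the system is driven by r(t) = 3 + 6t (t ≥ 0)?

One free integrator in G(s): this is a type 1 system. Taking each input component in turn:
  • 3: tracked with zero error.
  • 6t: e_ss = 6/K_v with K_v=4 → 1.5.
Total e_ss = 1.5.

1.5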